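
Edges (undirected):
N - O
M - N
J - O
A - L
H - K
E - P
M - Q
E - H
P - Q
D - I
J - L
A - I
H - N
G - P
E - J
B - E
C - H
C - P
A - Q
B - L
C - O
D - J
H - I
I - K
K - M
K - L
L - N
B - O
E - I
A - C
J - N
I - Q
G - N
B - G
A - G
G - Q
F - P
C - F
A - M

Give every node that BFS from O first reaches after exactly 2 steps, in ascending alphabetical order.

A, D, E, F, G, H, L, M, P

Level 0: O
Level 1: B, C, J, N
Level 2: A, D, E, F, G, H, L, M, P
Level 3: I, K, Q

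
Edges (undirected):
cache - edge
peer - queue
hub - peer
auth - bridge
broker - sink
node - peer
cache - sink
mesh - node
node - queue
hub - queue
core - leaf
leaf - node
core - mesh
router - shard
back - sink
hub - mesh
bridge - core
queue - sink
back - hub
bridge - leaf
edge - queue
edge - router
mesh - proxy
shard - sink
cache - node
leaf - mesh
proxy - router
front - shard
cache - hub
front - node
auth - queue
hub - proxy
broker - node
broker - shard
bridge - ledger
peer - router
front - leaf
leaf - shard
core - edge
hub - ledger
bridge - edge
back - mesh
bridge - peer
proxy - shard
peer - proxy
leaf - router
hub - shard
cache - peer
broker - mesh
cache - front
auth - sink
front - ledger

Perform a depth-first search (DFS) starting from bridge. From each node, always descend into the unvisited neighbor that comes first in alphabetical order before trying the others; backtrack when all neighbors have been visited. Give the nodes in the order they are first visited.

Visit bridge
bridge → auth
auth → queue
queue → edge
edge → cache
cache → front
front → leaf
leaf → core
core → mesh
mesh → back
back → hub
hub → ledger
hub → peer
peer → node
node → broker
broker → shard
shard → proxy
proxy → router
shard → sink

bridge, auth, queue, edge, cache, front, leaf, core, mesh, back, hub, ledger, peer, node, broker, shard, proxy, router, sink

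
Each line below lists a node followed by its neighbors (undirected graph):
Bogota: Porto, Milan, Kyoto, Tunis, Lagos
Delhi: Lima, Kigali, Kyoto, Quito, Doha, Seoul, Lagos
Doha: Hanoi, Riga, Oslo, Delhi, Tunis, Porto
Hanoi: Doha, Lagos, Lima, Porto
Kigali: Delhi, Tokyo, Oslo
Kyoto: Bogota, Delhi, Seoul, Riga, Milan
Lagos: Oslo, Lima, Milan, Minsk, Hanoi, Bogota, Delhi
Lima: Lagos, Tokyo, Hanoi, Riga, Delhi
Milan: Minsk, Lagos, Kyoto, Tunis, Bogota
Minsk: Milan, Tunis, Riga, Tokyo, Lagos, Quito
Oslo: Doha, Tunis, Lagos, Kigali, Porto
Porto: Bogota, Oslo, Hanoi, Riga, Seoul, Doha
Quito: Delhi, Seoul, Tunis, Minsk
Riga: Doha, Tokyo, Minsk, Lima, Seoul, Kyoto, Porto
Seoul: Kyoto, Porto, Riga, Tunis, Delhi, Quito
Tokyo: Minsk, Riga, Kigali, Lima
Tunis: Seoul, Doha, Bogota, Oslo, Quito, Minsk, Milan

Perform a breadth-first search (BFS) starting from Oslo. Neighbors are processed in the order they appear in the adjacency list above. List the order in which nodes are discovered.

Oslo, Doha, Tunis, Lagos, Kigali, Porto, Hanoi, Riga, Delhi, Seoul, Bogota, Quito, Minsk, Milan, Lima, Tokyo, Kyoto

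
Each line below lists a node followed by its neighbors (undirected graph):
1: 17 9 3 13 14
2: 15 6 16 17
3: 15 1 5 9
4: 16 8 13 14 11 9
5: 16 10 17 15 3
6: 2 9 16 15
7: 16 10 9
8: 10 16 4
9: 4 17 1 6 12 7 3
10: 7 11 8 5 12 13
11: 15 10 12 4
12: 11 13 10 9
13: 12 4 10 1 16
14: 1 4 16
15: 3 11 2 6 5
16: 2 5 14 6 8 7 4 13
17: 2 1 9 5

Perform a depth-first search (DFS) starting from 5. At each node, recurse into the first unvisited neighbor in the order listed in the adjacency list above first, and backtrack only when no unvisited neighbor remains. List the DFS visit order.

5 → 16 → 2 → 15 → 3 → 1 → 17 → 9 → 4 → 8 → 10 → 7 → 11 → 12 → 13 → 14 → 6

Visit 5
5 → 16
16 → 2
2 → 15
15 → 3
3 → 1
1 → 17
17 → 9
9 → 4
4 → 8
8 → 10
10 → 7
10 → 11
11 → 12
12 → 13
4 → 14
9 → 6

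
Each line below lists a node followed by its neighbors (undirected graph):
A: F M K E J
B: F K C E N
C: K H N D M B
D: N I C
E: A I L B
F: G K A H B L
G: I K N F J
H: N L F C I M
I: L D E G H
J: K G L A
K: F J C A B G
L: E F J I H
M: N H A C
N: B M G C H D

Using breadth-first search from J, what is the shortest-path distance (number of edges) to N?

Level 0: J
Level 1: A, G, K, L
Level 2: B, C, E, F, H, I, M, N
Level 3: D
N first appears at level 2.

2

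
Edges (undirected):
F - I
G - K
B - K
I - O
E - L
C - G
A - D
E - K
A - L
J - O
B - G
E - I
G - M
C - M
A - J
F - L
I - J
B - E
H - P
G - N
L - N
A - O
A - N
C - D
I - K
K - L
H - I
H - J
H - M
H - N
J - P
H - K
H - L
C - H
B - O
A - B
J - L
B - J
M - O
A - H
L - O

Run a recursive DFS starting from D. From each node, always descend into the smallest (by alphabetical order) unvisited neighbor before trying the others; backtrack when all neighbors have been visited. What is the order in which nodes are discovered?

D → A → B → E → I → F → L → H → C → G → K → M → O → J → P → N

Visit D
D → A
A → B
B → E
E → I
I → F
F → L
L → H
H → C
C → G
G → K
G → M
M → O
O → J
J → P
G → N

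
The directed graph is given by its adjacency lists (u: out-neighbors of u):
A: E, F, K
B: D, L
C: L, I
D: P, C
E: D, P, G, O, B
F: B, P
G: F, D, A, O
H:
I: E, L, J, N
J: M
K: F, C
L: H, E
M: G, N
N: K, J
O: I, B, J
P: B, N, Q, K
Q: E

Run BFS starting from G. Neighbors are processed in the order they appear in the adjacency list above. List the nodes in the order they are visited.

Visit G; enqueue F, D, A, O → queue [F, D, A, O]
Visit F; enqueue B, P → queue [D, A, O, B, P]
Visit D; enqueue C → queue [A, O, B, P, C]
Visit A; enqueue E, K → queue [O, B, P, C, E, K]
Visit O; enqueue I, J → queue [B, P, C, E, K, I, J]
Visit B; enqueue L → queue [P, C, E, K, I, J, L]
Visit P; enqueue N, Q → queue [C, E, K, I, J, L, N, Q]
Visit C → queue [E, K, I, J, L, N, Q]
Visit E → queue [K, I, J, L, N, Q]
Visit K → queue [I, J, L, N, Q]
Visit I → queue [J, L, N, Q]
Visit J; enqueue M → queue [L, N, Q, M]
Visit L; enqueue H → queue [N, Q, M, H]
Visit N → queue [Q, M, H]
Visit Q → queue [M, H]
Visit M → queue [H]
Visit H → queue []

G → F → D → A → O → B → P → C → E → K → I → J → L → N → Q → M → H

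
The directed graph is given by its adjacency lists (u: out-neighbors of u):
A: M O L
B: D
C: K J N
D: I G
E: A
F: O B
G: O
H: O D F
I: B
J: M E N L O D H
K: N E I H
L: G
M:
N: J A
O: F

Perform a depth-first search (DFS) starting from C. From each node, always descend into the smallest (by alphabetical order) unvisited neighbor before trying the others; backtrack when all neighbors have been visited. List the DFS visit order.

C, J, D, G, O, F, B, I, E, A, L, M, H, N, K

Visit C
C → J
J → D
D → G
G → O
O → F
F → B
D → I
J → E
E → A
A → L
A → M
J → H
J → N
C → K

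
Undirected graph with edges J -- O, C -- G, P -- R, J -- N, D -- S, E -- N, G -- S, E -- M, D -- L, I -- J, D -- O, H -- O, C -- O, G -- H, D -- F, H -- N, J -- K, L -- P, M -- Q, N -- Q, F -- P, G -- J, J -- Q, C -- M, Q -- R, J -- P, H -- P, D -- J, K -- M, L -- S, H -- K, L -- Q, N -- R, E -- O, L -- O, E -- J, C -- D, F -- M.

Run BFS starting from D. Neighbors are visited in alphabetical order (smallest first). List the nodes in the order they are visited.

D -> C -> F -> J -> L -> O -> S -> G -> M -> P -> E -> I -> K -> N -> Q -> H -> R

Visit D; enqueue C, F, J, L, O, S → queue [C, F, J, L, O, S]
Visit C; enqueue G, M → queue [F, J, L, O, S, G, M]
Visit F; enqueue P → queue [J, L, O, S, G, M, P]
Visit J; enqueue E, I, K, N, Q → queue [L, O, S, G, M, P, E, I, K, N, Q]
Visit L → queue [O, S, G, M, P, E, I, K, N, Q]
Visit O; enqueue H → queue [S, G, M, P, E, I, K, N, Q, H]
Visit S → queue [G, M, P, E, I, K, N, Q, H]
Visit G → queue [M, P, E, I, K, N, Q, H]
Visit M → queue [P, E, I, K, N, Q, H]
Visit P; enqueue R → queue [E, I, K, N, Q, H, R]
Visit E → queue [I, K, N, Q, H, R]
Visit I → queue [K, N, Q, H, R]
Visit K → queue [N, Q, H, R]
Visit N → queue [Q, H, R]
Visit Q → queue [H, R]
Visit H → queue [R]
Visit R → queue []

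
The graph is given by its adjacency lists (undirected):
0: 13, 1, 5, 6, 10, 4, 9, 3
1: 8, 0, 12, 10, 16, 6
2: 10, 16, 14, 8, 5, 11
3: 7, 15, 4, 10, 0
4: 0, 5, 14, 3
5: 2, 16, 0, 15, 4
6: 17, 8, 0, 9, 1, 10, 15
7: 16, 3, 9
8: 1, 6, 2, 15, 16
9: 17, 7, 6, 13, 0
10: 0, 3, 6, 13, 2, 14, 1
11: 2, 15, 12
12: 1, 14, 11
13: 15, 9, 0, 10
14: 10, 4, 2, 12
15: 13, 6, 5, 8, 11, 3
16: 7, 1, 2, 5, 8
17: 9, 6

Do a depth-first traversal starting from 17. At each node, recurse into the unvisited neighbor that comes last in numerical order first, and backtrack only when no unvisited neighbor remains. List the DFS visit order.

17, 9, 13, 15, 11, 12, 14, 10, 6, 8, 16, 7, 3, 4, 5, 2, 0, 1

Visit 17
17 → 9
9 → 13
13 → 15
15 → 11
11 → 12
12 → 14
14 → 10
10 → 6
6 → 8
8 → 16
16 → 7
7 → 3
3 → 4
4 → 5
5 → 2
5 → 0
0 → 1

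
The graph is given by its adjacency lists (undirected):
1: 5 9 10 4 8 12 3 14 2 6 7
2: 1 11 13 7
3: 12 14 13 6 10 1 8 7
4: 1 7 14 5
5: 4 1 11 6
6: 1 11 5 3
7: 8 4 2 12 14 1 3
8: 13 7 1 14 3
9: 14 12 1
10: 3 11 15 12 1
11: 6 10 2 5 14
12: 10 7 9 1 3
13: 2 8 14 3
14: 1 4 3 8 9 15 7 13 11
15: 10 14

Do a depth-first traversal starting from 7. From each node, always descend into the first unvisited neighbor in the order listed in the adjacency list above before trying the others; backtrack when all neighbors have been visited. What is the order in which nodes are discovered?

Visit 7
7 → 8
8 → 13
13 → 2
2 → 1
1 → 5
5 → 4
4 → 14
14 → 3
3 → 12
12 → 10
10 → 11
11 → 6
10 → 15
12 → 9

7 → 8 → 13 → 2 → 1 → 5 → 4 → 14 → 3 → 12 → 10 → 11 → 6 → 15 → 9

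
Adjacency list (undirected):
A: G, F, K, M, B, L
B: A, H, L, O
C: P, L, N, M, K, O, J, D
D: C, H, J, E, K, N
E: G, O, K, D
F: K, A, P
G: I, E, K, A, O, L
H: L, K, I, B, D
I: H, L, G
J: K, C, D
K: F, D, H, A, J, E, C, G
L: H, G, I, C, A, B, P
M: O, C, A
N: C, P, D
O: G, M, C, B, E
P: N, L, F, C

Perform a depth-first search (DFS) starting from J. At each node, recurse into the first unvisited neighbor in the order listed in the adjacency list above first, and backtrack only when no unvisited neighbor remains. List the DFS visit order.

Visit J
J → K
K → F
F → A
A → G
G → I
I → H
H → L
L → C
C → P
P → N
N → D
D → E
E → O
O → M
O → B

J, K, F, A, G, I, H, L, C, P, N, D, E, O, M, B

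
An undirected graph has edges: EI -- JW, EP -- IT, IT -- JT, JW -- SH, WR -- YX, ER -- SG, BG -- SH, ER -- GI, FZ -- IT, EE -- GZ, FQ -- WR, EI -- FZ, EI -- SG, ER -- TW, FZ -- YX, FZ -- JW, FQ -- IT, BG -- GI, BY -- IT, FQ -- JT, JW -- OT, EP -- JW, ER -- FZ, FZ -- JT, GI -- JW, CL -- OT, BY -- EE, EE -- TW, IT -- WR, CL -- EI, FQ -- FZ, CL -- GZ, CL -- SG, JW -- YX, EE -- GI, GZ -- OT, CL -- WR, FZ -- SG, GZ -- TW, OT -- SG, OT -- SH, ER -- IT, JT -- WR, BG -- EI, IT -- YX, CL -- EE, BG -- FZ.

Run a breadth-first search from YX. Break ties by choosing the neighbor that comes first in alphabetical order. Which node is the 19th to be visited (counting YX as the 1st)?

EE

Visit YX; enqueue FZ, IT, JW, WR → queue [FZ, IT, JW, WR]
Visit FZ; enqueue BG, EI, ER, FQ, JT, SG → queue [IT, JW, WR, BG, EI, ER, FQ, JT, SG]
Visit IT; enqueue BY, EP → queue [JW, WR, BG, EI, ER, FQ, JT, SG, BY, EP]
Visit JW; enqueue GI, OT, SH → queue [WR, BG, EI, ER, FQ, JT, SG, BY, EP, GI, OT, SH]
Visit WR; enqueue CL → queue [BG, EI, ER, FQ, JT, SG, BY, EP, GI, OT, SH, CL]
Visit BG → queue [EI, ER, FQ, JT, SG, BY, EP, GI, OT, SH, CL]
Visit EI → queue [ER, FQ, JT, SG, BY, EP, GI, OT, SH, CL]
Visit ER; enqueue TW → queue [FQ, JT, SG, BY, EP, GI, OT, SH, CL, TW]
Visit FQ → queue [JT, SG, BY, EP, GI, OT, SH, CL, TW]
Visit JT → queue [SG, BY, EP, GI, OT, SH, CL, TW]
Visit SG → queue [BY, EP, GI, OT, SH, CL, TW]
Visit BY; enqueue EE → queue [EP, GI, OT, SH, CL, TW, EE]
Visit EP → queue [GI, OT, SH, CL, TW, EE]
Visit GI → queue [OT, SH, CL, TW, EE]
Visit OT; enqueue GZ → queue [SH, CL, TW, EE, GZ]
Visit SH → queue [CL, TW, EE, GZ]
Visit CL → queue [TW, EE, GZ]
Visit TW → queue [EE, GZ]
Visit EE → queue [GZ]
Visit GZ → queue []

Visit order: YX, FZ, IT, JW, WR, BG, EI, ER, FQ, JT, SG, BY, EP, GI, OT, SH, CL, TW, EE, GZ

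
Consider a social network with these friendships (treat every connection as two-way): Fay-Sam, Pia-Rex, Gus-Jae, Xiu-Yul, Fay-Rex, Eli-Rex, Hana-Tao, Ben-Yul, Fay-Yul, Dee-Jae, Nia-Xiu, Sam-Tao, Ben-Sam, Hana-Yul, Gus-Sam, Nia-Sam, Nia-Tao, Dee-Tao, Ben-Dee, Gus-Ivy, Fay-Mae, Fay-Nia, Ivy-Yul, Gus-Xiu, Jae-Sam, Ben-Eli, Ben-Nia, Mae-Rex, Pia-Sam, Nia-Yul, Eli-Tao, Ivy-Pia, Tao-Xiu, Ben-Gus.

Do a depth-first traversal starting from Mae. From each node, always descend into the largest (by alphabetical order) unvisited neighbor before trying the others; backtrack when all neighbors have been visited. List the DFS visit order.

Mae -> Rex -> Pia -> Sam -> Tao -> Xiu -> Yul -> Nia -> Fay -> Ben -> Gus -> Jae -> Dee -> Ivy -> Eli -> Hana

Visit Mae
Mae → Rex
Rex → Pia
Pia → Sam
Sam → Tao
Tao → Xiu
Xiu → Yul
Yul → Nia
Nia → Fay
Nia → Ben
Ben → Gus
Gus → Jae
Jae → Dee
Gus → Ivy
Ben → Eli
Yul → Hana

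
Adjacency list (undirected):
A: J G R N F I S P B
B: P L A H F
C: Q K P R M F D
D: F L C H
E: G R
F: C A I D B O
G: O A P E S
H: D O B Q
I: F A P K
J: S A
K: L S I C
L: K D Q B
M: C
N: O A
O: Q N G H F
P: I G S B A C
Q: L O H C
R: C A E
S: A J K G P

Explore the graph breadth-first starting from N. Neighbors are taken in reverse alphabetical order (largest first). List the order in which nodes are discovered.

Visit N; enqueue O, A → queue [O, A]
Visit O; enqueue Q, H, G, F → queue [A, Q, H, G, F]
Visit A; enqueue S, R, P, J, I, B → queue [Q, H, G, F, S, R, P, J, I, B]
Visit Q; enqueue L, C → queue [H, G, F, S, R, P, J, I, B, L, C]
Visit H; enqueue D → queue [G, F, S, R, P, J, I, B, L, C, D]
Visit G; enqueue E → queue [F, S, R, P, J, I, B, L, C, D, E]
Visit F → queue [S, R, P, J, I, B, L, C, D, E]
Visit S; enqueue K → queue [R, P, J, I, B, L, C, D, E, K]
Visit R → queue [P, J, I, B, L, C, D, E, K]
Visit P → queue [J, I, B, L, C, D, E, K]
Visit J → queue [I, B, L, C, D, E, K]
Visit I → queue [B, L, C, D, E, K]
Visit B → queue [L, C, D, E, K]
Visit L → queue [C, D, E, K]
Visit C; enqueue M → queue [D, E, K, M]
Visit D → queue [E, K, M]
Visit E → queue [K, M]
Visit K → queue [M]
Visit M → queue []

N -> O -> A -> Q -> H -> G -> F -> S -> R -> P -> J -> I -> B -> L -> C -> D -> E -> K -> M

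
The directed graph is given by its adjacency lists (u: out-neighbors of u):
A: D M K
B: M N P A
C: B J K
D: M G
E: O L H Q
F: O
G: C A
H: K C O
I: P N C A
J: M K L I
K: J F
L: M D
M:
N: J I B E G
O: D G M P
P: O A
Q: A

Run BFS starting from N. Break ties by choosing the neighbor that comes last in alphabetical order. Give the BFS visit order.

Visit N; enqueue J, I, G, E, B → queue [J, I, G, E, B]
Visit J; enqueue M, L, K → queue [I, G, E, B, M, L, K]
Visit I; enqueue P, C, A → queue [G, E, B, M, L, K, P, C, A]
Visit G → queue [E, B, M, L, K, P, C, A]
Visit E; enqueue Q, O, H → queue [B, M, L, K, P, C, A, Q, O, H]
Visit B → queue [M, L, K, P, C, A, Q, O, H]
Visit M → queue [L, K, P, C, A, Q, O, H]
Visit L; enqueue D → queue [K, P, C, A, Q, O, H, D]
Visit K; enqueue F → queue [P, C, A, Q, O, H, D, F]
Visit P → queue [C, A, Q, O, H, D, F]
Visit C → queue [A, Q, O, H, D, F]
Visit A → queue [Q, O, H, D, F]
Visit Q → queue [O, H, D, F]
Visit O → queue [H, D, F]
Visit H → queue [D, F]
Visit D → queue [F]
Visit F → queue []

N -> J -> I -> G -> E -> B -> M -> L -> K -> P -> C -> A -> Q -> O -> H -> D -> F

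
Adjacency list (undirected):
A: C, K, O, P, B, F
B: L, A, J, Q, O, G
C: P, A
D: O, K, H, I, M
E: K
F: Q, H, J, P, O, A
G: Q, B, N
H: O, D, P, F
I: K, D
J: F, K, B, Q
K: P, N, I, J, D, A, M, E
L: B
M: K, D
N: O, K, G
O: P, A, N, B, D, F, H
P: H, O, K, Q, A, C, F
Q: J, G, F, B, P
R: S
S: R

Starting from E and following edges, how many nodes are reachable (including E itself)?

BFS from E visits: E, K, A, D, I, J, M, N, P, B, C, F, O, H, Q, G, L
Reachable nodes: 17 of 19 total.

17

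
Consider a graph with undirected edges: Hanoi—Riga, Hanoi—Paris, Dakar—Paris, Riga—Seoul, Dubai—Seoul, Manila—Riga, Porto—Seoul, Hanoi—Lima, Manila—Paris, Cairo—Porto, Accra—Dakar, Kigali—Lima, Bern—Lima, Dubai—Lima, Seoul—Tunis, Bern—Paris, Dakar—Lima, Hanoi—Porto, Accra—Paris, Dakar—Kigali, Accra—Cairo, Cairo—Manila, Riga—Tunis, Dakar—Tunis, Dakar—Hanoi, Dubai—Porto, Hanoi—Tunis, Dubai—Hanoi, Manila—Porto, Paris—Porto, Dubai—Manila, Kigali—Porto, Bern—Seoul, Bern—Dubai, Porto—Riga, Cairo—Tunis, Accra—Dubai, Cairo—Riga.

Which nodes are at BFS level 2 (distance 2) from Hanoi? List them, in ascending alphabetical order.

Accra, Bern, Cairo, Kigali, Manila, Seoul

Level 0: Hanoi
Level 1: Dakar, Dubai, Lima, Paris, Porto, Riga, Tunis
Level 2: Accra, Bern, Cairo, Kigali, Manila, Seoul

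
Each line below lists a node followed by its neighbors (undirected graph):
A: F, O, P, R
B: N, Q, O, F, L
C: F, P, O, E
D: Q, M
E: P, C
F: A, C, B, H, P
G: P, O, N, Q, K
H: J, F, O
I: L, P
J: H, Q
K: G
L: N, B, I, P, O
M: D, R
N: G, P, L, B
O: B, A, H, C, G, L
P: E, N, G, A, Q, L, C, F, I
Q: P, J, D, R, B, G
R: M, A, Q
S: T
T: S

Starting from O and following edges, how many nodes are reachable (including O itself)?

BFS from O visits: O, B, A, H, C, G, L, N, Q, F, P, R, J, E, K, I, D, M
Reachable nodes: 18 of 20 total.

18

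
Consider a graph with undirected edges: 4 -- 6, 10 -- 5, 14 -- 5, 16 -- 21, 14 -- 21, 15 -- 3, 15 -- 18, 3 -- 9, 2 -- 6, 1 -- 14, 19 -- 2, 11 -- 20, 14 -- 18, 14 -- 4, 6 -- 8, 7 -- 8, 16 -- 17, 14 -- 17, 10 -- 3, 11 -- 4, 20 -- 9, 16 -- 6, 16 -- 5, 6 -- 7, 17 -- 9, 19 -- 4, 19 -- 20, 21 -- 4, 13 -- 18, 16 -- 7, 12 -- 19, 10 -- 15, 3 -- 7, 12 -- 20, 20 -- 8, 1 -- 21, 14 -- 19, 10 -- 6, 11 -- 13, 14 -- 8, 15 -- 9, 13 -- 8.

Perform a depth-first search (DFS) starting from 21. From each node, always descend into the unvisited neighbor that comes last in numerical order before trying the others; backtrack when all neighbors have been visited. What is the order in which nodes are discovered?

21, 16, 17, 14, 19, 20, 12, 11, 13, 18, 15, 10, 6, 8, 7, 3, 9, 4, 2, 5, 1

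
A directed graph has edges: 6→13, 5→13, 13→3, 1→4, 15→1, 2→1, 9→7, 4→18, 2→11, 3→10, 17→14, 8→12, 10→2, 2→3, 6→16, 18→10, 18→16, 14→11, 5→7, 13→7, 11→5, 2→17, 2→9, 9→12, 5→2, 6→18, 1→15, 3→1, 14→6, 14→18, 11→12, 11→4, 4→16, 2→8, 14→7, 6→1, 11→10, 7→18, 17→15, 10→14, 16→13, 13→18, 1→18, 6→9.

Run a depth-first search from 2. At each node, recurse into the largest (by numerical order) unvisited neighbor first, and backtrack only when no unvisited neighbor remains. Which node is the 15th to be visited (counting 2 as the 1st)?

4

Visit 2
2 → 17
17 → 15
15 → 1
1 → 18
18 → 16
16 → 13
13 → 7
13 → 3
3 → 10
10 → 14
14 → 11
11 → 12
11 → 5
11 → 4
14 → 6
6 → 9
2 → 8

Visit order: 2, 17, 15, 1, 18, 16, 13, 7, 3, 10, 14, 11, 12, 5, 4, 6, 9, 8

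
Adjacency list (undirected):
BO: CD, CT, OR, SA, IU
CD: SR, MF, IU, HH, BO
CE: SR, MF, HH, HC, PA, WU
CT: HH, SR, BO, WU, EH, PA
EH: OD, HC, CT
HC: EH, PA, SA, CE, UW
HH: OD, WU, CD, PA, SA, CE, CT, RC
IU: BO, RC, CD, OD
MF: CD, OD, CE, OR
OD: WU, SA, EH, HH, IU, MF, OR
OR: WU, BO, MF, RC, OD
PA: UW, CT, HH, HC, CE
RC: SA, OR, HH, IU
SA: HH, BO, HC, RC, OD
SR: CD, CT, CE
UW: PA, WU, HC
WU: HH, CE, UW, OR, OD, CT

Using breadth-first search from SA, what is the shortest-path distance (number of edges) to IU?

2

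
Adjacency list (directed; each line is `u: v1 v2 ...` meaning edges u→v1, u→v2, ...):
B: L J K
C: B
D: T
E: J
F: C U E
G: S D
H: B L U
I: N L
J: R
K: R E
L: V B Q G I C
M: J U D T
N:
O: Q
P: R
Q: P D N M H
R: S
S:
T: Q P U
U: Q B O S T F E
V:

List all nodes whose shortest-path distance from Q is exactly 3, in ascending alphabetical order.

Level 0: Q
Level 1: D, H, M, N, P
Level 2: B, J, L, R, T, U
Level 3: C, E, F, G, I, K, O, S, V

C, E, F, G, I, K, O, S, V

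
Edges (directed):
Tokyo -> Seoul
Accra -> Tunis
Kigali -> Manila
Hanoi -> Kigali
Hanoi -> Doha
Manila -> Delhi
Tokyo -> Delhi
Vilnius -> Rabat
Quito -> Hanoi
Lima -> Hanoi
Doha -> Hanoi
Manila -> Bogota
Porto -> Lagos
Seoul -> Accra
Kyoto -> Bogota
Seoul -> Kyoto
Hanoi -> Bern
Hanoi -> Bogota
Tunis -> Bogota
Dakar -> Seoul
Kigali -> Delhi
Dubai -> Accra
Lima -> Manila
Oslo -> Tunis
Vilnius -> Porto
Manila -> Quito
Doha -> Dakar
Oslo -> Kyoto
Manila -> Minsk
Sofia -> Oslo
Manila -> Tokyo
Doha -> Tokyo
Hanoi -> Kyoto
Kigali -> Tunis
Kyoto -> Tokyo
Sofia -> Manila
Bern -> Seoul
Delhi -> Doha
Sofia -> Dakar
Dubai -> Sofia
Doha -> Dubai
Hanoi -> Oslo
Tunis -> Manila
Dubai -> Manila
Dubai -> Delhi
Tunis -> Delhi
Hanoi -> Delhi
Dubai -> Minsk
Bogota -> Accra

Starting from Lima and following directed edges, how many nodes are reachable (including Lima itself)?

19

BFS from Lima visits: Lima, Manila, Hanoi, Tokyo, Quito, Minsk, Delhi, Bogota, Oslo, Kyoto, Kigali, Doha, Bern, Seoul, Accra, Tunis, Dubai, Dakar, Sofia
Reachable nodes: 19 of 23 total.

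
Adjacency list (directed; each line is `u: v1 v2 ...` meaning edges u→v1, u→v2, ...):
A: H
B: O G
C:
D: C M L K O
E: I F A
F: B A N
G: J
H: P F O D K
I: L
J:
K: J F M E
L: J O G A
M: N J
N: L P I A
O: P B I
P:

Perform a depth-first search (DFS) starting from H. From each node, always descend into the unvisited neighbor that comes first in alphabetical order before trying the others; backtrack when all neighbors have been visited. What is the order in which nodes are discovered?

H, D, C, K, E, A, F, B, G, J, O, I, L, P, N, M

Visit H
H → D
D → C
D → K
K → E
E → A
E → F
F → B
B → G
G → J
B → O
O → I
I → L
O → P
F → N
K → M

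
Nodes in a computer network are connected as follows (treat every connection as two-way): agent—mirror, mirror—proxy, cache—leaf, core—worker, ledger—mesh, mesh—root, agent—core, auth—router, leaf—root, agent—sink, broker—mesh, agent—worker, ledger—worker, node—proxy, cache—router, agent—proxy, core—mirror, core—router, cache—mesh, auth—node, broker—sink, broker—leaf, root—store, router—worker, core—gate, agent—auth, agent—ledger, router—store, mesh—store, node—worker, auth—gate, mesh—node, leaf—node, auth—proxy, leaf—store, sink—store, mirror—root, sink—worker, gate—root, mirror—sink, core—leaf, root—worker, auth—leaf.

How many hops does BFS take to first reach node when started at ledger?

2

Level 0: ledger
Level 1: agent, mesh, worker
Level 2: auth, broker, cache, core, mirror, node, proxy, root, router, sink, store
Level 3: gate, leaf
node first appears at level 2.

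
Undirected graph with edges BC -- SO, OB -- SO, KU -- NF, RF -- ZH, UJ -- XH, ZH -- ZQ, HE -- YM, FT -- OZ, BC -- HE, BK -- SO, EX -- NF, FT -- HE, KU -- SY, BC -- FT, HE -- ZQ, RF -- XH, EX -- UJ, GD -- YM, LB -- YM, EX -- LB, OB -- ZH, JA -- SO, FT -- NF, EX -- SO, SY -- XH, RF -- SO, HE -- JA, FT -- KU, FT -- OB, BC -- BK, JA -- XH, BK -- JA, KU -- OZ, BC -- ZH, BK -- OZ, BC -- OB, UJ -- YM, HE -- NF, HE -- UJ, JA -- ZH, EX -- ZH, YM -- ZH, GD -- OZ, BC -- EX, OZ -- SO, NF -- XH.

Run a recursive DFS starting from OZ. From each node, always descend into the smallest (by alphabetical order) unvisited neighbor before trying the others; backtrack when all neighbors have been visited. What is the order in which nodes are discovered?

Visit OZ
OZ → BK
BK → BC
BC → EX
EX → LB
LB → YM
YM → GD
YM → HE
HE → FT
FT → KU
KU → NF
NF → XH
XH → JA
JA → SO
SO → OB
OB → ZH
ZH → RF
ZH → ZQ
XH → SY
XH → UJ

OZ -> BK -> BC -> EX -> LB -> YM -> GD -> HE -> FT -> KU -> NF -> XH -> JA -> SO -> OB -> ZH -> RF -> ZQ -> SY -> UJ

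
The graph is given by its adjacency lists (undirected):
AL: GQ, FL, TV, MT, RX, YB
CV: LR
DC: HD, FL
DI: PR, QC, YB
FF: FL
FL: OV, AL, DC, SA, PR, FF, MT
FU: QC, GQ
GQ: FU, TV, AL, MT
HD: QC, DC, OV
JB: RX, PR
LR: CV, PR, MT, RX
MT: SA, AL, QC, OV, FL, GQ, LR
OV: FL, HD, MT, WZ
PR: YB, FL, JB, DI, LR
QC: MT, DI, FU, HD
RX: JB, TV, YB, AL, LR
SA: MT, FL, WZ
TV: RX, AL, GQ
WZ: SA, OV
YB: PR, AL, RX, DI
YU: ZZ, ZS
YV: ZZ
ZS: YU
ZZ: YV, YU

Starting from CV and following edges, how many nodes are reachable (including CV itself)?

BFS from CV visits: CV, LR, PR, MT, RX, YB, FL, JB, DI, SA, AL, QC, OV, GQ, TV, DC, FF, WZ, FU, HD
Reachable nodes: 20 of 24 total.

20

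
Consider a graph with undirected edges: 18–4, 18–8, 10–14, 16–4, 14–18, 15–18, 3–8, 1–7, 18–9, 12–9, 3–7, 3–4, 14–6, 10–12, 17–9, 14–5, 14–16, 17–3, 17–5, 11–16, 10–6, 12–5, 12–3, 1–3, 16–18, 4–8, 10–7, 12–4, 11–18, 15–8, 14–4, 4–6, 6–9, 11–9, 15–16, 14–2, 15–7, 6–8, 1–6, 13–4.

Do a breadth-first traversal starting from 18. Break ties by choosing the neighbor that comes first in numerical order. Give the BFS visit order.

18, 4, 8, 9, 11, 14, 15, 16, 3, 6, 12, 13, 17, 2, 5, 10, 7, 1

Visit 18; enqueue 4, 8, 9, 11, 14, 15, 16 → queue [4, 8, 9, 11, 14, 15, 16]
Visit 4; enqueue 3, 6, 12, 13 → queue [8, 9, 11, 14, 15, 16, 3, 6, 12, 13]
Visit 8 → queue [9, 11, 14, 15, 16, 3, 6, 12, 13]
Visit 9; enqueue 17 → queue [11, 14, 15, 16, 3, 6, 12, 13, 17]
Visit 11 → queue [14, 15, 16, 3, 6, 12, 13, 17]
Visit 14; enqueue 2, 5, 10 → queue [15, 16, 3, 6, 12, 13, 17, 2, 5, 10]
Visit 15; enqueue 7 → queue [16, 3, 6, 12, 13, 17, 2, 5, 10, 7]
Visit 16 → queue [3, 6, 12, 13, 17, 2, 5, 10, 7]
Visit 3; enqueue 1 → queue [6, 12, 13, 17, 2, 5, 10, 7, 1]
Visit 6 → queue [12, 13, 17, 2, 5, 10, 7, 1]
Visit 12 → queue [13, 17, 2, 5, 10, 7, 1]
Visit 13 → queue [17, 2, 5, 10, 7, 1]
Visit 17 → queue [2, 5, 10, 7, 1]
Visit 2 → queue [5, 10, 7, 1]
Visit 5 → queue [10, 7, 1]
Visit 10 → queue [7, 1]
Visit 7 → queue [1]
Visit 1 → queue []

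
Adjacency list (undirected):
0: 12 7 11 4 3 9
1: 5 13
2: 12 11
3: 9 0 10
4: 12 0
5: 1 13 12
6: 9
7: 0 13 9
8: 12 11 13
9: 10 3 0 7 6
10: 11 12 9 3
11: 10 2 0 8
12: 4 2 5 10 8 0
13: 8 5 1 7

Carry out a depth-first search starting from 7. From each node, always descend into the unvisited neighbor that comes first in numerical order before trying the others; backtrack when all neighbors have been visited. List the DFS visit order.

7 0 3 9 6 10 11 2 12 4 5 1 13 8

Visit 7
7 → 0
0 → 3
3 → 9
9 → 6
9 → 10
10 → 11
11 → 2
2 → 12
12 → 4
12 → 5
5 → 1
1 → 13
13 → 8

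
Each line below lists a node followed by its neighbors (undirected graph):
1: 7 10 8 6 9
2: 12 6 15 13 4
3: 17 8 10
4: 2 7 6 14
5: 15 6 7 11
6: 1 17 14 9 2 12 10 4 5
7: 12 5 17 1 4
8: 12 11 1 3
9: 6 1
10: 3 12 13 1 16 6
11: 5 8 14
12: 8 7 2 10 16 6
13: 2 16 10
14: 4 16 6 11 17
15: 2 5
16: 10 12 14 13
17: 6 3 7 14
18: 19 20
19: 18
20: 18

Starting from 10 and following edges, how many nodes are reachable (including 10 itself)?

17

BFS from 10 visits: 10, 3, 12, 13, 1, 16, 6, 17, 8, 7, 2, 9, 14, 4, 5, 11, 15
Reachable nodes: 17 of 20 total.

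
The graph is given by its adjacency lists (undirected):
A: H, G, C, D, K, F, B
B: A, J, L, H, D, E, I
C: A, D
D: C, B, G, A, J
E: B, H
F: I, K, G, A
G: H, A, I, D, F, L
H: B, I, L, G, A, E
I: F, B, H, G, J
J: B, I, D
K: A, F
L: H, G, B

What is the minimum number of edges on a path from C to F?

Level 0: C
Level 1: A, D
Level 2: B, F, G, H, J, K
Level 3: E, I, L
F first appears at level 2.

2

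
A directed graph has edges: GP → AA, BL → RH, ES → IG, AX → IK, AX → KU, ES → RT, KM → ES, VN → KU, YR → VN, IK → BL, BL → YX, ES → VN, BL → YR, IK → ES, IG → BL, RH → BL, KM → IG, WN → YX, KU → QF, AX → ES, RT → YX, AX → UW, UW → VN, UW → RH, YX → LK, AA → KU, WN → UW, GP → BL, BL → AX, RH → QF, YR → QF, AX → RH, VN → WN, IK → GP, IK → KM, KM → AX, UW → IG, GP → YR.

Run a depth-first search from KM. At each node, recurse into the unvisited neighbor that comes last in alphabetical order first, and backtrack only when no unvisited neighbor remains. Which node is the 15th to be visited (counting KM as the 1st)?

GP

Visit KM
KM → IG
IG → BL
BL → YX
YX → LK
BL → YR
YR → VN
VN → WN
WN → UW
UW → RH
RH → QF
VN → KU
BL → AX
AX → IK
IK → GP
GP → AA
IK → ES
ES → RT

Visit order: KM, IG, BL, YX, LK, YR, VN, WN, UW, RH, QF, KU, AX, IK, GP, AA, ES, RT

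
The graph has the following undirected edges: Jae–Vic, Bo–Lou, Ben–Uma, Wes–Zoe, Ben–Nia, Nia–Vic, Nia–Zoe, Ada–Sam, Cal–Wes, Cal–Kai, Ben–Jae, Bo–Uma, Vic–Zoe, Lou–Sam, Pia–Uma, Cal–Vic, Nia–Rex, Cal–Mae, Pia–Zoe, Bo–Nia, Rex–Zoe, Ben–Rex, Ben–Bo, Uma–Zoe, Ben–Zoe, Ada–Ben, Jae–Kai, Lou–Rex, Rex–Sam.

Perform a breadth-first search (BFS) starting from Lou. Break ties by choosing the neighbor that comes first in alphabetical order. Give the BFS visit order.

Visit Lou; enqueue Bo, Rex, Sam → queue [Bo, Rex, Sam]
Visit Bo; enqueue Ben, Nia, Uma → queue [Rex, Sam, Ben, Nia, Uma]
Visit Rex; enqueue Zoe → queue [Sam, Ben, Nia, Uma, Zoe]
Visit Sam; enqueue Ada → queue [Ben, Nia, Uma, Zoe, Ada]
Visit Ben; enqueue Jae → queue [Nia, Uma, Zoe, Ada, Jae]
Visit Nia; enqueue Vic → queue [Uma, Zoe, Ada, Jae, Vic]
Visit Uma; enqueue Pia → queue [Zoe, Ada, Jae, Vic, Pia]
Visit Zoe; enqueue Wes → queue [Ada, Jae, Vic, Pia, Wes]
Visit Ada → queue [Jae, Vic, Pia, Wes]
Visit Jae; enqueue Kai → queue [Vic, Pia, Wes, Kai]
Visit Vic; enqueue Cal → queue [Pia, Wes, Kai, Cal]
Visit Pia → queue [Wes, Kai, Cal]
Visit Wes → queue [Kai, Cal]
Visit Kai → queue [Cal]
Visit Cal; enqueue Mae → queue [Mae]
Visit Mae → queue []

Lou, Bo, Rex, Sam, Ben, Nia, Uma, Zoe, Ada, Jae, Vic, Pia, Wes, Kai, Cal, Mae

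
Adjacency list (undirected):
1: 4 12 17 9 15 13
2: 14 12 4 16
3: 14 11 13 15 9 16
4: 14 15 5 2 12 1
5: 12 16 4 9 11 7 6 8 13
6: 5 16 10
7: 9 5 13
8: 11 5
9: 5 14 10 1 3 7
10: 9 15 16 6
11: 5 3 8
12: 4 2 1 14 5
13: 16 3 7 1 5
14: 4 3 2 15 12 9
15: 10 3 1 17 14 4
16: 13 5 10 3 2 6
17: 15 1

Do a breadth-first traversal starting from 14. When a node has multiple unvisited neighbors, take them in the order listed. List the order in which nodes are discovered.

Visit 14; enqueue 4, 3, 2, 15, 12, 9 → queue [4, 3, 2, 15, 12, 9]
Visit 4; enqueue 5, 1 → queue [3, 2, 15, 12, 9, 5, 1]
Visit 3; enqueue 11, 13, 16 → queue [2, 15, 12, 9, 5, 1, 11, 13, 16]
Visit 2 → queue [15, 12, 9, 5, 1, 11, 13, 16]
Visit 15; enqueue 10, 17 → queue [12, 9, 5, 1, 11, 13, 16, 10, 17]
Visit 12 → queue [9, 5, 1, 11, 13, 16, 10, 17]
Visit 9; enqueue 7 → queue [5, 1, 11, 13, 16, 10, 17, 7]
Visit 5; enqueue 6, 8 → queue [1, 11, 13, 16, 10, 17, 7, 6, 8]
Visit 1 → queue [11, 13, 16, 10, 17, 7, 6, 8]
Visit 11 → queue [13, 16, 10, 17, 7, 6, 8]
Visit 13 → queue [16, 10, 17, 7, 6, 8]
Visit 16 → queue [10, 17, 7, 6, 8]
Visit 10 → queue [17, 7, 6, 8]
Visit 17 → queue [7, 6, 8]
Visit 7 → queue [6, 8]
Visit 6 → queue [8]
Visit 8 → queue []

14 → 4 → 3 → 2 → 15 → 12 → 9 → 5 → 1 → 11 → 13 → 16 → 10 → 17 → 7 → 6 → 8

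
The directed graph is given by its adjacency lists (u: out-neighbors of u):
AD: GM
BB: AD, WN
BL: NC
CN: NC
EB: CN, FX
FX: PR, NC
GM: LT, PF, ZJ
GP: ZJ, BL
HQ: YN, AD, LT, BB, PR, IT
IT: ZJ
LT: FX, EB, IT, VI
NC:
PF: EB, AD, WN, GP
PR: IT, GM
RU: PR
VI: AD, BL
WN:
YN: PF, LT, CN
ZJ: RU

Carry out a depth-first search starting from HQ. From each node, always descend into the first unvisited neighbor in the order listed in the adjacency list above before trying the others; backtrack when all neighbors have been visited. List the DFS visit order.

HQ -> YN -> PF -> EB -> CN -> NC -> FX -> PR -> IT -> ZJ -> RU -> GM -> LT -> VI -> AD -> BL -> WN -> GP -> BB

Visit HQ
HQ → YN
YN → PF
PF → EB
EB → CN
CN → NC
EB → FX
FX → PR
PR → IT
IT → ZJ
ZJ → RU
PR → GM
GM → LT
LT → VI
VI → AD
VI → BL
PF → WN
PF → GP
HQ → BB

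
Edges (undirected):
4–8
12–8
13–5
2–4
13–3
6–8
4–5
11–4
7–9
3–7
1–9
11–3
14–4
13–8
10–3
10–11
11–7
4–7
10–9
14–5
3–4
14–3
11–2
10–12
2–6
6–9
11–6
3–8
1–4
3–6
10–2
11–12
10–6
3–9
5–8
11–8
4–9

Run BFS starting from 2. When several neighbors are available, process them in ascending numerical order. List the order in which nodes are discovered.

Visit 2; enqueue 4, 6, 10, 11 → queue [4, 6, 10, 11]
Visit 4; enqueue 1, 3, 5, 7, 8, 9, 14 → queue [6, 10, 11, 1, 3, 5, 7, 8, 9, 14]
Visit 6 → queue [10, 11, 1, 3, 5, 7, 8, 9, 14]
Visit 10; enqueue 12 → queue [11, 1, 3, 5, 7, 8, 9, 14, 12]
Visit 11 → queue [1, 3, 5, 7, 8, 9, 14, 12]
Visit 1 → queue [3, 5, 7, 8, 9, 14, 12]
Visit 3; enqueue 13 → queue [5, 7, 8, 9, 14, 12, 13]
Visit 5 → queue [7, 8, 9, 14, 12, 13]
Visit 7 → queue [8, 9, 14, 12, 13]
Visit 8 → queue [9, 14, 12, 13]
Visit 9 → queue [14, 12, 13]
Visit 14 → queue [12, 13]
Visit 12 → queue [13]
Visit 13 → queue []

2, 4, 6, 10, 11, 1, 3, 5, 7, 8, 9, 14, 12, 13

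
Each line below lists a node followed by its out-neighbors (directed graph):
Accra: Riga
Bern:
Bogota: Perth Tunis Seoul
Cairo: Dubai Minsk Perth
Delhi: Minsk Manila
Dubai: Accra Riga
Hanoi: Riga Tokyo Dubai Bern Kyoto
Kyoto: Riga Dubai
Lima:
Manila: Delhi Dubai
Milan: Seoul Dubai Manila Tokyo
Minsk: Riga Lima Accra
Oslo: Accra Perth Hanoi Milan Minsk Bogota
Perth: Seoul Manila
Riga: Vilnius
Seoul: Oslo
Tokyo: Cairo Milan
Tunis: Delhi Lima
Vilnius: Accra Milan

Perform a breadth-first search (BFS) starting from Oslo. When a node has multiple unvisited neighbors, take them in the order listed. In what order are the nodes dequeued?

Visit Oslo; enqueue Accra, Perth, Hanoi, Milan, Minsk, Bogota → queue [Accra, Perth, Hanoi, Milan, Minsk, Bogota]
Visit Accra; enqueue Riga → queue [Perth, Hanoi, Milan, Minsk, Bogota, Riga]
Visit Perth; enqueue Seoul, Manila → queue [Hanoi, Milan, Minsk, Bogota, Riga, Seoul, Manila]
Visit Hanoi; enqueue Tokyo, Dubai, Bern, Kyoto → queue [Milan, Minsk, Bogota, Riga, Seoul, Manila, Tokyo, Dubai, Bern, Kyoto]
Visit Milan → queue [Minsk, Bogota, Riga, Seoul, Manila, Tokyo, Dubai, Bern, Kyoto]
Visit Minsk; enqueue Lima → queue [Bogota, Riga, Seoul, Manila, Tokyo, Dubai, Bern, Kyoto, Lima]
Visit Bogota; enqueue Tunis → queue [Riga, Seoul, Manila, Tokyo, Dubai, Bern, Kyoto, Lima, Tunis]
Visit Riga; enqueue Vilnius → queue [Seoul, Manila, Tokyo, Dubai, Bern, Kyoto, Lima, Tunis, Vilnius]
Visit Seoul → queue [Manila, Tokyo, Dubai, Bern, Kyoto, Lima, Tunis, Vilnius]
Visit Manila; enqueue Delhi → queue [Tokyo, Dubai, Bern, Kyoto, Lima, Tunis, Vilnius, Delhi]
Visit Tokyo; enqueue Cairo → queue [Dubai, Bern, Kyoto, Lima, Tunis, Vilnius, Delhi, Cairo]
Visit Dubai → queue [Bern, Kyoto, Lima, Tunis, Vilnius, Delhi, Cairo]
Visit Bern → queue [Kyoto, Lima, Tunis, Vilnius, Delhi, Cairo]
Visit Kyoto → queue [Lima, Tunis, Vilnius, Delhi, Cairo]
Visit Lima → queue [Tunis, Vilnius, Delhi, Cairo]
Visit Tunis → queue [Vilnius, Delhi, Cairo]
Visit Vilnius → queue [Delhi, Cairo]
Visit Delhi → queue [Cairo]
Visit Cairo → queue []

Oslo, Accra, Perth, Hanoi, Milan, Minsk, Bogota, Riga, Seoul, Manila, Tokyo, Dubai, Bern, Kyoto, Lima, Tunis, Vilnius, Delhi, Cairo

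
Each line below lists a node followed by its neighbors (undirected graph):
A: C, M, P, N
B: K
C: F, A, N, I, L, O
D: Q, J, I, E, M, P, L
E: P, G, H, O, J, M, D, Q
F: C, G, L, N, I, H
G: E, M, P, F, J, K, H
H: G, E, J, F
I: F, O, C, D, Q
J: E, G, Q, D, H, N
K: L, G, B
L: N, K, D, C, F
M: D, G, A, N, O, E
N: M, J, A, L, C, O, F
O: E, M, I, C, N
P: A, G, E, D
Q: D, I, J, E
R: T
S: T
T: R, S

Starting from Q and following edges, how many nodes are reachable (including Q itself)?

BFS from Q visits: Q, D, E, I, J, L, M, P, G, H, O, C, F, N, K, A, B
Reachable nodes: 17 of 20 total.

17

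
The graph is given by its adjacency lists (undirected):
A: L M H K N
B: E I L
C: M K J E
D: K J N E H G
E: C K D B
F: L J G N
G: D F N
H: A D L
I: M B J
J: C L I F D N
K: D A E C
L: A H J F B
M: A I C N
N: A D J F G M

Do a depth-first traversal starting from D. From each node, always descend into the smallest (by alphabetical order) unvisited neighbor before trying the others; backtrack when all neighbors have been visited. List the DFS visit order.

D -> E -> B -> I -> J -> C -> K -> A -> H -> L -> F -> G -> N -> M

Visit D
D → E
E → B
B → I
I → J
J → C
C → K
K → A
A → H
H → L
L → F
F → G
G → N
N → M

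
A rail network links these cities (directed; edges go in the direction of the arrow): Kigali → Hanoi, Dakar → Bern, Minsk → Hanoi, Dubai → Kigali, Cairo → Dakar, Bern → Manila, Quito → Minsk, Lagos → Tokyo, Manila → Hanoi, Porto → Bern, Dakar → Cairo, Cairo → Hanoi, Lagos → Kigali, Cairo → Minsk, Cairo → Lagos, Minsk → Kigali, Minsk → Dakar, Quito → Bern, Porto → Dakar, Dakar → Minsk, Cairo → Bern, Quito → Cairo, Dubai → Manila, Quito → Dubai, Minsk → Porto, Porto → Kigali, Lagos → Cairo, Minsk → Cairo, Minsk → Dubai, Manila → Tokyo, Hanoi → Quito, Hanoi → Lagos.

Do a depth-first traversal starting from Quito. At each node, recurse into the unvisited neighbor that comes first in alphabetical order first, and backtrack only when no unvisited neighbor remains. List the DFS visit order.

Visit Quito
Quito → Bern
Bern → Manila
Manila → Hanoi
Hanoi → Lagos
Lagos → Cairo
Cairo → Dakar
Dakar → Minsk
Minsk → Dubai
Dubai → Kigali
Minsk → Porto
Lagos → Tokyo

Quito, Bern, Manila, Hanoi, Lagos, Cairo, Dakar, Minsk, Dubai, Kigali, Porto, Tokyo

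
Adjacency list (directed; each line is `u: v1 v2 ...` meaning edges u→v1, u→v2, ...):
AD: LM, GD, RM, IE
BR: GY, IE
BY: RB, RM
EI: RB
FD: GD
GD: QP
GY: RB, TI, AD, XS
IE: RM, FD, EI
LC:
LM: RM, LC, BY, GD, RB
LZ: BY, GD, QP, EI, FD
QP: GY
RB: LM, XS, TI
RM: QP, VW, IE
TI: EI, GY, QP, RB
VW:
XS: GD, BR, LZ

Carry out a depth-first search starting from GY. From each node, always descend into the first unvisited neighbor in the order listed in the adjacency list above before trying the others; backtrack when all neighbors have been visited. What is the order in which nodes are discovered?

Visit GY
GY → RB
RB → LM
LM → RM
RM → QP
RM → VW
RM → IE
IE → FD
FD → GD
IE → EI
LM → LC
LM → BY
RB → XS
XS → BR
XS → LZ
RB → TI
GY → AD

GY, RB, LM, RM, QP, VW, IE, FD, GD, EI, LC, BY, XS, BR, LZ, TI, AD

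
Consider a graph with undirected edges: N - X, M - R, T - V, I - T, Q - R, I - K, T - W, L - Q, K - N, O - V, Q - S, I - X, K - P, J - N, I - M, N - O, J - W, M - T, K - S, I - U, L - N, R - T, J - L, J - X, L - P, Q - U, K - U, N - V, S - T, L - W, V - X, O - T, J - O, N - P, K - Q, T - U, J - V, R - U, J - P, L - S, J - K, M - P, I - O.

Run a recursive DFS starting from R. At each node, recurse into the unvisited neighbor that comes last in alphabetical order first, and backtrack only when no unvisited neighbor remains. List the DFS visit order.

R, U, T, W, L, S, Q, K, P, N, X, V, O, J, I, M

Visit R
R → U
U → T
T → W
W → L
L → S
S → Q
Q → K
K → P
P → N
N → X
X → V
V → O
O → J
O → I
I → M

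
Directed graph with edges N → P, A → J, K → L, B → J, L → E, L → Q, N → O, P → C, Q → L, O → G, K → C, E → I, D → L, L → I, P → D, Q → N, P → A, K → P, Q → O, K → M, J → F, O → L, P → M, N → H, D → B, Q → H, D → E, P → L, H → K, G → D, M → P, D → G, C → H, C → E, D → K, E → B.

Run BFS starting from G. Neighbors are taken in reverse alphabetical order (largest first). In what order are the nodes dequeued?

G, D, L, K, E, B, Q, I, P, M, C, J, O, N, H, A, F

Visit G; enqueue D → queue [D]
Visit D; enqueue L, K, E, B → queue [L, K, E, B]
Visit L; enqueue Q, I → queue [K, E, B, Q, I]
Visit K; enqueue P, M, C → queue [E, B, Q, I, P, M, C]
Visit E → queue [B, Q, I, P, M, C]
Visit B; enqueue J → queue [Q, I, P, M, C, J]
Visit Q; enqueue O, N, H → queue [I, P, M, C, J, O, N, H]
Visit I → queue [P, M, C, J, O, N, H]
Visit P; enqueue A → queue [M, C, J, O, N, H, A]
Visit M → queue [C, J, O, N, H, A]
Visit C → queue [J, O, N, H, A]
Visit J; enqueue F → queue [O, N, H, A, F]
Visit O → queue [N, H, A, F]
Visit N → queue [H, A, F]
Visit H → queue [A, F]
Visit A → queue [F]
Visit F → queue []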